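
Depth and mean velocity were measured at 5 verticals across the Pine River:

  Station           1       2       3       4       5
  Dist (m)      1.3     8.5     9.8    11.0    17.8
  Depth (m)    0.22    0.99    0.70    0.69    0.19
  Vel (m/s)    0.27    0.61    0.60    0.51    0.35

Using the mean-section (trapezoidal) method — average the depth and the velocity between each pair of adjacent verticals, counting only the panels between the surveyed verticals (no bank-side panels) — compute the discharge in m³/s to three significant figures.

4.33 m³/s

Panel 1-2: Δb = 7.2 m, d̄ = (0.22+0.99)/2 = 0.605, v̄ = (0.27+0.61)/2 = 0.44 → q = 7.2×0.605×0.44 = 1.917 m³/s
Panel 2-3: Δb = 1.3 m, d̄ = (0.99+0.70)/2 = 0.845, v̄ = (0.61+0.60)/2 = 0.605 → q = 1.3×0.845×0.605 = 0.6646 m³/s
Panel 3-4: Δb = 1.2 m, d̄ = (0.70+0.69)/2 = 0.695, v̄ = (0.60+0.51)/2 = 0.555 → q = 1.2×0.695×0.555 = 0.4629 m³/s
Panel 4-5: Δb = 6.8 m, d̄ = (0.69+0.19)/2 = 0.44, v̄ = (0.51+0.35)/2 = 0.43 → q = 6.8×0.44×0.43 = 1.287 m³/s
Q = Σ q = 4.331 m³/s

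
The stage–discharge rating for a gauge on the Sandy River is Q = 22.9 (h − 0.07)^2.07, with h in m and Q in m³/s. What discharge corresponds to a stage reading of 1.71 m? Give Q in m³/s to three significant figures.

Q = 22.9 × (1.71 − 0.07)^2.07 = 22.9 × 1.64^2.07 = 63.76 m³/s

63.8 m³/s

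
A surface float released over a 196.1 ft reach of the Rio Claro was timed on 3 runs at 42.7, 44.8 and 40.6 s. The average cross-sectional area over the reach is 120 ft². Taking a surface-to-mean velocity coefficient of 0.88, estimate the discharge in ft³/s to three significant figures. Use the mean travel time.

t̄ = (42.7 + 44.8 + 40.6) / 3 = 42.7 s
v_surface = L / t̄ = 196.1 / 42.7 = 4.593 ft/s
v_mean = 0.88 × 4.593 = 4.041 ft/s
Q = A × v_mean = 120 × 4.041 = 485.0 ft³/s

485 ft³/s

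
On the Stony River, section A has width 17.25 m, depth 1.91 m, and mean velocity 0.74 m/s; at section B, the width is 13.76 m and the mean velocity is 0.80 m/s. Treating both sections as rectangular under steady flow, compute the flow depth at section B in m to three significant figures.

2.21 m

Q = A₁V₁ = (17.25×1.91) × 0.74 = 24.38 m³/s
d₂ = Q/(b₂ V₂) = 24.38/(13.76×0.80) = 2.215 m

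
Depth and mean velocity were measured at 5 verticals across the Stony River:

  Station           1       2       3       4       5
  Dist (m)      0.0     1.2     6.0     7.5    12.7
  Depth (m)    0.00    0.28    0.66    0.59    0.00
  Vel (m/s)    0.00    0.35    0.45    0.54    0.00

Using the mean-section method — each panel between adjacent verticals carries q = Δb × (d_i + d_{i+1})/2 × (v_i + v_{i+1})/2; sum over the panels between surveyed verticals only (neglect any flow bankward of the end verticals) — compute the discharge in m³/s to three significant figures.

1.81 m³/s

Panel 1-2: Δb = 1.2 m, d̄ = (0.00+0.28)/2 = 0.14, v̄ = (0.00+0.35)/2 = 0.175 → q = 1.2×0.14×0.175 = 0.02940 m³/s
Panel 2-3: Δb = 4.8 m, d̄ = (0.28+0.66)/2 = 0.47, v̄ = (0.35+0.45)/2 = 0.4 → q = 4.8×0.47×0.4 = 0.9024 m³/s
Panel 3-4: Δb = 1.5 m, d̄ = (0.66+0.59)/2 = 0.625, v̄ = (0.45+0.54)/2 = 0.495 → q = 1.5×0.625×0.495 = 0.4641 m³/s
Panel 4-5: Δb = 5.2 m, d̄ = (0.59+0.00)/2 = 0.295, v̄ = (0.54+0.00)/2 = 0.27 → q = 5.2×0.295×0.27 = 0.4142 m³/s
Q = Σ q = 1.810 m³/s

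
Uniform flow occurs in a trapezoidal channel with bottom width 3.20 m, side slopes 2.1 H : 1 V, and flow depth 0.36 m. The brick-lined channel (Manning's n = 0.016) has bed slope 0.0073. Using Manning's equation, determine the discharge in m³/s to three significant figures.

3.35 m³/s

A = (b + z·y)·y = (3.20 + 2.1×0.36)×0.36 = 1.424 m²
P = b + 2y√(1+z²) = 3.20 + 2×0.36×√(1+2.1²) = 4.875 m
R = A/P = 1.424/4.875 = 0.2922 m
Q = (1/n)·A·R^(2/3)·S^(1/2) = (1/0.016) × 1.424 × 0.2922^(2/3) × 0.0073^(1/2) = 3.348 m³/s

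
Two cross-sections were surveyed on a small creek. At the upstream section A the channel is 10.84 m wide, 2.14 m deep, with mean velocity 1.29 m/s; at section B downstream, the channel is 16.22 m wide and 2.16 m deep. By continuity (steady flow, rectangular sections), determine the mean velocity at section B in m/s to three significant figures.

Q = A₁V₁ = (10.84×2.14) × 1.29 = 29.92 m³/s
A₂ = 16.22 × 2.16 = 35.04 m²
V₂ = Q/A₂ = 29.92/35.04 = 0.8541 m/s

0.854 m/s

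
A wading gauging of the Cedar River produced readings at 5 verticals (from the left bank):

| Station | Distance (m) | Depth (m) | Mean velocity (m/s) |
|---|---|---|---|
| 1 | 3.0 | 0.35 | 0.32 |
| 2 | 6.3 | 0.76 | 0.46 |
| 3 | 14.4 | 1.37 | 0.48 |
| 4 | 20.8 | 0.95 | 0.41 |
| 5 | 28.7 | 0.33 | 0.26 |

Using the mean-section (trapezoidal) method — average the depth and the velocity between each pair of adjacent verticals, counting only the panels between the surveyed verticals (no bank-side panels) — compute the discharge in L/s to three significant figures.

9770 L/s

Panel 1-2: Δb = 3.3 m, d̄ = (0.35+0.76)/2 = 0.555, v̄ = (0.32+0.46)/2 = 0.39 → q = 3.3×0.555×0.39 = 0.7143 m³/s
Panel 2-3: Δb = 8.1 m, d̄ = (0.76+1.37)/2 = 1.065, v̄ = (0.46+0.48)/2 = 0.47 → q = 8.1×1.065×0.47 = 4.054 m³/s
Panel 3-4: Δb = 6.4 m, d̄ = (1.37+0.95)/2 = 1.16, v̄ = (0.48+0.41)/2 = 0.445 → q = 6.4×1.16×0.445 = 3.304 m³/s
Panel 4-5: Δb = 7.9 m, d̄ = (0.95+0.33)/2 = 0.64, v̄ = (0.41+0.26)/2 = 0.335 → q = 7.9×0.64×0.335 = 1.694 m³/s
Q = Σ q = 9.766 m³/s
= 9.766 × 1000 = 9766 L/s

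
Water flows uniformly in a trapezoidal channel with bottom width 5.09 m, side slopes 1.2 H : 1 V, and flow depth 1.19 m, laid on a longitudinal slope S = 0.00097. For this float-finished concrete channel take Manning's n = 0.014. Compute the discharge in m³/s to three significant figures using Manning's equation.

15.9 m³/s

A = (b + z·y)·y = (5.09 + 1.2×1.19)×1.19 = 7.756 m²
P = b + 2y√(1+z²) = 5.09 + 2×1.19×√(1+1.2²) = 8.808 m
R = A/P = 7.756/8.808 = 0.8806 m
Q = (1/n)·A·R^(2/3)·S^(1/2) = (1/0.014) × 7.756 × 0.8806^(2/3) × 0.00097^(1/2) = 15.85 m³/s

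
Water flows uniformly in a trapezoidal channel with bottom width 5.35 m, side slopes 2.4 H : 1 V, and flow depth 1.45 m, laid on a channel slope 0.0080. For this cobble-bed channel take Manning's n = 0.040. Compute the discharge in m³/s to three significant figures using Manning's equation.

A = (b + z·y)·y = (5.35 + 2.4×1.45)×1.45 = 12.80 m²
P = b + 2y√(1+z²) = 5.35 + 2×1.45×√(1+2.4²) = 12.89 m
R = A/P = 12.80/12.89 = 0.9933 m
Q = (1/n)·A·R^(2/3)·S^(1/2) = (1/0.040) × 12.80 × 0.9933^(2/3) × 0.0080^(1/2) = 28.50 m³/s

28.5 m³/s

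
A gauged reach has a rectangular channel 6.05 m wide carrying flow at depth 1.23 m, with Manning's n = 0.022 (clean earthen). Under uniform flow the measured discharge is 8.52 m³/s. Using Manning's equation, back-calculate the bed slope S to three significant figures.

0.000759

A = b·y = 6.05 × 1.23 = 7.442 m²
P = b + 2y = 6.05 + 2×1.23 = 8.510 m
R = A/P = 7.442/8.510 = 0.8744 m
S = (Q·n / (1·A·R^(2/3)))² = (8.52×0.022 / (1×7.442×0.9144))² = 0.0007587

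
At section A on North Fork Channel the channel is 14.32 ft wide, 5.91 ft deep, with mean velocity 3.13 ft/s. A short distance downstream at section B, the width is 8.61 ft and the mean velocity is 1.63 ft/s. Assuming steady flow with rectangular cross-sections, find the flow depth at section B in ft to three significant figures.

18.9 ft

Q = A₁V₁ = (14.32×5.91) × 3.13 = 264.9 ft³/s
d₂ = Q/(b₂ V₂) = 264.9/(8.61×1.63) = 18.87 ft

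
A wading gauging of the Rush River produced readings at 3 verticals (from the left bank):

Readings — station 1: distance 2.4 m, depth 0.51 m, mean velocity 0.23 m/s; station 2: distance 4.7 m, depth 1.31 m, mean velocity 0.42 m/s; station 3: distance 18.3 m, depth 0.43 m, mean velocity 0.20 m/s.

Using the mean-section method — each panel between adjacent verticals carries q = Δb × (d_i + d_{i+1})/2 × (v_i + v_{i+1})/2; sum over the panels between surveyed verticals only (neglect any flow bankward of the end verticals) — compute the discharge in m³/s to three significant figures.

Panel 1-2: Δb = 2.3 m, d̄ = (0.51+1.31)/2 = 0.91, v̄ = (0.23+0.42)/2 = 0.325 → q = 2.3×0.91×0.325 = 0.6802 m³/s
Panel 2-3: Δb = 13.6 m, d̄ = (1.31+0.43)/2 = 0.87, v̄ = (0.42+0.20)/2 = 0.31 → q = 13.6×0.87×0.31 = 3.668 m³/s
Q = Σ q = 4.348 m³/s

4.35 m³/s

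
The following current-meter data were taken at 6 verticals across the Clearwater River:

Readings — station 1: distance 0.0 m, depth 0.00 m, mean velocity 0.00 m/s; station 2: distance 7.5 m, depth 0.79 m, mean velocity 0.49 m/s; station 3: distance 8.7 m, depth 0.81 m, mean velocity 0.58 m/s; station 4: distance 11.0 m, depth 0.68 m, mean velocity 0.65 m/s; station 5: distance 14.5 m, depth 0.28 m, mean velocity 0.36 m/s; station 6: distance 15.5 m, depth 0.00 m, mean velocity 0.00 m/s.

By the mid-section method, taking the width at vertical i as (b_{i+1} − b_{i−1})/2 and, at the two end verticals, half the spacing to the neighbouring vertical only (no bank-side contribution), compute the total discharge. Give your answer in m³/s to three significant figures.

4.01 m³/s

w_2 = (8.7 − 0.0)/2 = 4.35 m; q_2 = 0.49 × 0.79 × 4.35 = 1.684 m³/s
w_3 = (11.0 − 7.5)/2 = 1.75 m; q_3 = 0.58 × 0.81 × 1.75 = 0.8222 m³/s
w_4 = (14.5 − 8.7)/2 = 2.9 m; q_4 = 0.65 × 0.68 × 2.9 = 1.282 m³/s
w_5 = (15.5 − 11.0)/2 = 2.25 m; q_5 = 0.36 × 0.28 × 2.25 = 0.2268 m³/s
Stations 1, 6 contribute zero (depth or velocity is 0).
Q = Σ qᵢ = 4.015 m³/s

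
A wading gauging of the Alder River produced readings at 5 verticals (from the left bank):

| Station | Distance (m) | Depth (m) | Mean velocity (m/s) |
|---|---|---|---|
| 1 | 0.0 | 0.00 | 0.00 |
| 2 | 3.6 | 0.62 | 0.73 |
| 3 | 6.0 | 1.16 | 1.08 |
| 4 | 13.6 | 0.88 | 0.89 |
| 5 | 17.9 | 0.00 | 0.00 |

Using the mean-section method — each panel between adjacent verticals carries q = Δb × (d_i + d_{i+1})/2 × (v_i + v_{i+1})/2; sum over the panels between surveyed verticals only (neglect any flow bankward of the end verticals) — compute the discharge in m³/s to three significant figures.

10.8 m³/s

Panel 1-2: Δb = 3.6 m, d̄ = (0.00+0.62)/2 = 0.31, v̄ = (0.00+0.73)/2 = 0.365 → q = 3.6×0.31×0.365 = 0.4073 m³/s
Panel 2-3: Δb = 2.4 m, d̄ = (0.62+1.16)/2 = 0.89, v̄ = (0.73+1.08)/2 = 0.905 → q = 2.4×0.89×0.905 = 1.933 m³/s
Panel 3-4: Δb = 7.6 m, d̄ = (1.16+0.88)/2 = 1.02, v̄ = (1.08+0.89)/2 = 0.985 → q = 7.6×1.02×0.985 = 7.636 m³/s
Panel 4-5: Δb = 4.3 m, d̄ = (0.88+0.00)/2 = 0.44, v̄ = (0.89+0.00)/2 = 0.445 → q = 4.3×0.44×0.445 = 0.8419 m³/s
Q = Σ q = 10.82 m³/s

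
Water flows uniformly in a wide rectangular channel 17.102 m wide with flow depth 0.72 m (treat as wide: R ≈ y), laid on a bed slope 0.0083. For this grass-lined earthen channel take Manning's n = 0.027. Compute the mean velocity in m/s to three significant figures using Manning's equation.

2.71 m/s

A = b·y = 17.102 × 0.72 = 12.31 m²
Wide channel: R ≈ y = 0.72 m
Q = (1/n)·A·R^(2/3)·S^(1/2) = (1/0.027) × 12.31 × 0.7200^(2/3) × 0.0083^(1/2) = 33.38 m³/s
V = Q/A = 33.38/12.31 = 2.711 m/s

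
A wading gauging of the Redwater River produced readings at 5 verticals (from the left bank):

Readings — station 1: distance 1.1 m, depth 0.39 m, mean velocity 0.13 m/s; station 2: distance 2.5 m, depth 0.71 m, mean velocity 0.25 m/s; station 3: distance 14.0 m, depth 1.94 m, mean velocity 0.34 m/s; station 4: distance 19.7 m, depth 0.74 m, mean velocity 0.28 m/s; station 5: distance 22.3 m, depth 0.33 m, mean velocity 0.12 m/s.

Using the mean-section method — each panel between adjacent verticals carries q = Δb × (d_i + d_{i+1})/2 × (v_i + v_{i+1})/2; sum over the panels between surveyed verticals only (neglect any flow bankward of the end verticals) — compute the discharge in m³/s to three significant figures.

7.29 m³/s

Panel 1-2: Δb = 1.4 m, d̄ = (0.39+0.71)/2 = 0.55, v̄ = (0.13+0.25)/2 = 0.19 → q = 1.4×0.55×0.19 = 0.1463 m³/s
Panel 2-3: Δb = 11.5 m, d̄ = (0.71+1.94)/2 = 1.325, v̄ = (0.25+0.34)/2 = 0.295 → q = 11.5×1.325×0.295 = 4.495 m³/s
Panel 3-4: Δb = 5.7 m, d̄ = (1.94+0.74)/2 = 1.34, v̄ = (0.34+0.28)/2 = 0.31 → q = 5.7×1.34×0.31 = 2.368 m³/s
Panel 4-5: Δb = 2.6 m, d̄ = (0.74+0.33)/2 = 0.535, v̄ = (0.28+0.12)/2 = 0.2 → q = 2.6×0.535×0.2 = 0.2782 m³/s
Q = Σ q = 7.287 m³/s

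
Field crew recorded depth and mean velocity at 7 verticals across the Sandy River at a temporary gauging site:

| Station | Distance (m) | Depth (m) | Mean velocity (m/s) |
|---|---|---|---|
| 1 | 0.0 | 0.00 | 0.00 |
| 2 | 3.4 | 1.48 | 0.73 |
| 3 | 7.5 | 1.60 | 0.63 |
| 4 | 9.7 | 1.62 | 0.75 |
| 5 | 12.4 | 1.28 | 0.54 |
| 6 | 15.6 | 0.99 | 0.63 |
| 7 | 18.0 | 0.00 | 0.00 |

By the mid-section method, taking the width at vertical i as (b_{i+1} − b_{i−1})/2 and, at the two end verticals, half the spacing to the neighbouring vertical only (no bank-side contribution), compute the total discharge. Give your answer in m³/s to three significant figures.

w_2 = (7.5 − 0.0)/2 = 3.75 m; q_2 = 0.73 × 1.48 × 3.75 = 4.052 m³/s
w_3 = (9.7 − 3.4)/2 = 3.15 m; q_3 = 0.63 × 1.60 × 3.15 = 3.175 m³/s
w_4 = (12.4 − 7.5)/2 = 2.45 m; q_4 = 0.75 × 1.62 × 2.45 = 2.977 m³/s
w_5 = (15.6 − 9.7)/2 = 2.95 m; q_5 = 0.54 × 1.28 × 2.95 = 2.039 m³/s
w_6 = (18.0 − 12.4)/2 = 2.8 m; q_6 = 0.63 × 0.99 × 2.8 = 1.746 m³/s
Stations 1, 7 contribute zero (depth or velocity is 0).
Q = Σ qᵢ = 13.99 m³/s

14.0 m³/s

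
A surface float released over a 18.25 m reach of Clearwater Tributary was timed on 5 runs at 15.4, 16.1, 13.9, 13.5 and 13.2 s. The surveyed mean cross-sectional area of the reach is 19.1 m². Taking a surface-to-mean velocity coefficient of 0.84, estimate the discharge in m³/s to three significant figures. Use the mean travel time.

t̄ = (15.4 + 16.1 + 13.9 + 13.5 + 13.2) / 5 = 14.42 s
v_surface = L / t̄ = 18.25 / 14.42 = 1.266 m/s
v_mean = 0.84 × 1.266 = 1.063 m/s
Q = A × v_mean = 19.1 × 1.063 = 20.31 m³/s

20.3 m³/s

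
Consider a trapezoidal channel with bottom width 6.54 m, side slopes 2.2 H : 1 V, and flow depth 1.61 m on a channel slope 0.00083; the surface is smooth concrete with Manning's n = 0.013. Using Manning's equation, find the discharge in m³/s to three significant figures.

A = (b + z·y)·y = (6.54 + 2.2×1.61)×1.61 = 16.23 m²
P = b + 2y√(1+z²) = 6.54 + 2×1.61×√(1+2.2²) = 14.32 m
R = A/P = 16.23/14.32 = 1.133 m
Q = (1/n)·A·R^(2/3)·S^(1/2) = (1/0.013) × 16.23 × 1.133^(2/3) × 0.00083^(1/2) = 39.10 m³/s

39.1 m³/s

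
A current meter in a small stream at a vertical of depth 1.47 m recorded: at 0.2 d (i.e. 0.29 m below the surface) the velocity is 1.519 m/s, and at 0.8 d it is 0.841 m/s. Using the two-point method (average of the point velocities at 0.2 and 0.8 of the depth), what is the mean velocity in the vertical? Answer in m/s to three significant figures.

1.18 m/s

v̄ = (1.519 + 0.841) / 2 = 1.180 m/s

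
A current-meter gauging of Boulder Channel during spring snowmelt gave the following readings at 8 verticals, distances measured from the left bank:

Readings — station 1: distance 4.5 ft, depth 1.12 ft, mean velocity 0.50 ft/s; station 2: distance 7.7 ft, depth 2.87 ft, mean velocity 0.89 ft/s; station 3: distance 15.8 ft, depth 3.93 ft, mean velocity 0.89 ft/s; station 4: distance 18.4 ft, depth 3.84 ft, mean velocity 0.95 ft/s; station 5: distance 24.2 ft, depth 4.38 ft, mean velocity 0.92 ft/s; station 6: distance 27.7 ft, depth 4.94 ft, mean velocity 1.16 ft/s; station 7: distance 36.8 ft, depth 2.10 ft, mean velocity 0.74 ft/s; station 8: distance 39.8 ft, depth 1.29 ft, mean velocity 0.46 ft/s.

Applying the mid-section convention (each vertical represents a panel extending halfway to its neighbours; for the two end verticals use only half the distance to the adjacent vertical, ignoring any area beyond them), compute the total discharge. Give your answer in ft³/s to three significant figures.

114 ft³/s

w_1 = (7.7 − 4.5)/2 = 1.6 ft; q_1 = 0.50 × 1.12 × 1.6 = 0.8960 ft³/s
w_2 = (15.8 − 4.5)/2 = 5.65 ft; q_2 = 0.89 × 2.87 × 5.65 = 14.43 ft³/s
w_3 = (18.4 − 7.7)/2 = 5.35 ft; q_3 = 0.89 × 3.93 × 5.35 = 18.71 ft³/s
w_4 = (24.2 − 15.8)/2 = 4.2 ft; q_4 = 0.95 × 3.84 × 4.2 = 15.32 ft³/s
w_5 = (27.7 − 18.4)/2 = 4.65 ft; q_5 = 0.92 × 4.38 × 4.65 = 18.74 ft³/s
w_6 = (36.8 − 24.2)/2 = 6.3 ft; q_6 = 1.16 × 4.94 × 6.3 = 36.10 ft³/s
w_7 = (39.8 − 27.7)/2 = 6.05 ft; q_7 = 0.74 × 2.10 × 6.05 = 9.402 ft³/s
w_8 = (39.8 − 36.8)/2 = 1.5 ft; q_8 = 0.46 × 1.29 × 1.5 = 0.8901 ft³/s
Q = Σ qᵢ = 114.5 ft³/s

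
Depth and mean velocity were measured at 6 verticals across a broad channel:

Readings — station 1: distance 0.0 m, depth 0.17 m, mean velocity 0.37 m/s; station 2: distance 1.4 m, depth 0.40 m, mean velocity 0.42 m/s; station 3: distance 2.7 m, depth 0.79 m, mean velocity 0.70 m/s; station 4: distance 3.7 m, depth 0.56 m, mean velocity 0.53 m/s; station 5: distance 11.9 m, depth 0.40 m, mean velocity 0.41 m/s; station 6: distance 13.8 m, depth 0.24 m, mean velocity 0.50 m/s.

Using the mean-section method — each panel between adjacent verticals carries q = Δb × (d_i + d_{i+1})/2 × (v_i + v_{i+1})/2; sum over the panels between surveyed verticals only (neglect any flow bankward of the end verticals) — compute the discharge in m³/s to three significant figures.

3.13 m³/s

Panel 1-2: Δb = 1.4 m, d̄ = (0.17+0.40)/2 = 0.285, v̄ = (0.37+0.42)/2 = 0.395 → q = 1.4×0.285×0.395 = 0.1576 m³/s
Panel 2-3: Δb = 1.3 m, d̄ = (0.40+0.79)/2 = 0.595, v̄ = (0.42+0.70)/2 = 0.56 → q = 1.3×0.595×0.56 = 0.4332 m³/s
Panel 3-4: Δb = 1 m, d̄ = (0.79+0.56)/2 = 0.675, v̄ = (0.70+0.53)/2 = 0.615 → q = 1×0.675×0.615 = 0.4151 m³/s
Panel 4-5: Δb = 8.2 m, d̄ = (0.56+0.40)/2 = 0.48, v̄ = (0.53+0.41)/2 = 0.47 → q = 8.2×0.48×0.47 = 1.850 m³/s
Panel 5-6: Δb = 1.9 m, d̄ = (0.40+0.24)/2 = 0.32, v̄ = (0.41+0.50)/2 = 0.455 → q = 1.9×0.32×0.455 = 0.2766 m³/s
Q = Σ q = 3.132 m³/s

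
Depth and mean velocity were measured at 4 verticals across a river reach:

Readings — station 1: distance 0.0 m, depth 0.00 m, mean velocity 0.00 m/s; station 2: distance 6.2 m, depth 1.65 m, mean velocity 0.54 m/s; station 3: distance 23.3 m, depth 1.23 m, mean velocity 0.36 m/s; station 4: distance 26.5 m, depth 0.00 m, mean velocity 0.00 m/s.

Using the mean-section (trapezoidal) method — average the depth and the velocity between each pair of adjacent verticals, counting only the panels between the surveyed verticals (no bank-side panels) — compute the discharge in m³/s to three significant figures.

12.8 m³/s

Panel 1-2: Δb = 6.2 m, d̄ = (0.00+1.65)/2 = 0.825, v̄ = (0.00+0.54)/2 = 0.27 → q = 6.2×0.825×0.27 = 1.381 m³/s
Panel 2-3: Δb = 17.1 m, d̄ = (1.65+1.23)/2 = 1.44, v̄ = (0.54+0.36)/2 = 0.45 → q = 17.1×1.44×0.45 = 11.08 m³/s
Panel 3-4: Δb = 3.2 m, d̄ = (1.23+0.00)/2 = 0.615, v̄ = (0.36+0.00)/2 = 0.18 → q = 3.2×0.615×0.18 = 0.3542 m³/s
Q = Σ q = 12.82 m³/s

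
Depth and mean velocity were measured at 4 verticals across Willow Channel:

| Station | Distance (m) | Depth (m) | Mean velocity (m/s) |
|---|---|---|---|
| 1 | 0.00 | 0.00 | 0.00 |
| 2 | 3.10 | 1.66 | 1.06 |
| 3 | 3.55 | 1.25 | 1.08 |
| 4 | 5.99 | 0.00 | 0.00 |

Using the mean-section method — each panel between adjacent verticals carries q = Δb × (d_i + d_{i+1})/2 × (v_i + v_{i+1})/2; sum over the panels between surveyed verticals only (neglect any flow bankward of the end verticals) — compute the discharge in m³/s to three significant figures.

Panel 1-2: Δb = 3.1 m, d̄ = (0.00+1.66)/2 = 0.83, v̄ = (0.00+1.06)/2 = 0.53 → q = 3.1×0.83×0.53 = 1.364 m³/s
Panel 2-3: Δb = 0.45 m, d̄ = (1.66+1.25)/2 = 1.455, v̄ = (1.06+1.08)/2 = 1.07 → q = 0.45×1.455×1.07 = 0.7006 m³/s
Panel 3-4: Δb = 2.44 m, d̄ = (1.25+0.00)/2 = 0.625, v̄ = (1.08+0.00)/2 = 0.54 → q = 2.44×0.625×0.54 = 0.8235 m³/s
Q = Σ q = 2.888 m³/s

2.89 m³/s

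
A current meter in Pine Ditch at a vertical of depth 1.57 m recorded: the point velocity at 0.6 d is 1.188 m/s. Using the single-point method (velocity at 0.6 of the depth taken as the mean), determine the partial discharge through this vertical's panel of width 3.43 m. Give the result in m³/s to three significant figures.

v̄ = v₀.₆ = 1.188 m/s
q = v̄ × d × w = 1.188 × 1.57 × 3.43 = 6.397 m³/s

6.40 m³/s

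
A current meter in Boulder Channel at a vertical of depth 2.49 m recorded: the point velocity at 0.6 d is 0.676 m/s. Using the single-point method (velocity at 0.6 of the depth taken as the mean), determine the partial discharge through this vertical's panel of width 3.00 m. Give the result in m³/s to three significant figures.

v̄ = v₀.₆ = 0.676 m/s
q = v̄ × d × w = 0.6760 × 2.49 × 3.00 = 5.050 m³/s

5.05 m³/s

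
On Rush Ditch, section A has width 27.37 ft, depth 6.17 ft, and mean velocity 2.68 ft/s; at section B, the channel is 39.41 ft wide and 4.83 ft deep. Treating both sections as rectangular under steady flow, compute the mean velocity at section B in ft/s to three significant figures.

2.38 ft/s

Q = A₁V₁ = (27.37×6.17) × 2.68 = 452.6 ft³/s
A₂ = 39.41 × 4.83 = 190.4 ft²
V₂ = Q/A₂ = 452.6/190.4 = 2.378 ft/s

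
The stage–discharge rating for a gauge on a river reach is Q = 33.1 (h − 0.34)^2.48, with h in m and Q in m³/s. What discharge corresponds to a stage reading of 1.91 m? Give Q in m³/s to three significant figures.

101 m³/s

Q = 33.1 × (1.91 − 0.34)^2.48 = 33.1 × 1.57^2.48 = 101.3 m³/s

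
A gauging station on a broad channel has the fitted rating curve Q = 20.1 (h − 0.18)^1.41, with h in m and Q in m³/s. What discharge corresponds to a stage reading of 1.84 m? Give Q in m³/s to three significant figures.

Q = 20.1 × (1.84 − 0.18)^1.41 = 20.1 × 1.66^1.41 = 41.07 m³/s

41.1 m³/s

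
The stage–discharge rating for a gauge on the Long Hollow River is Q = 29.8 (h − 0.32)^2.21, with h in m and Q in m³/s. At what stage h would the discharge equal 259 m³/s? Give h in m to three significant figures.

h − h₀ = (Q/C)^(1/b) = (259/29.8)^(1/2.21) = 2.660 m
h = 0.32 + 2.660 = 2.980 m

2.98 m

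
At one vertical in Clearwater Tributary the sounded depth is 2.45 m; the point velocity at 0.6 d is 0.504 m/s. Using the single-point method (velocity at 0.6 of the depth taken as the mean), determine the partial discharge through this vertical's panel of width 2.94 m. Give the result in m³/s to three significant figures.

v̄ = v₀.₆ = 0.504 m/s
q = v̄ × d × w = 0.5040 × 2.45 × 2.94 = 3.630 m³/s

3.63 m³/s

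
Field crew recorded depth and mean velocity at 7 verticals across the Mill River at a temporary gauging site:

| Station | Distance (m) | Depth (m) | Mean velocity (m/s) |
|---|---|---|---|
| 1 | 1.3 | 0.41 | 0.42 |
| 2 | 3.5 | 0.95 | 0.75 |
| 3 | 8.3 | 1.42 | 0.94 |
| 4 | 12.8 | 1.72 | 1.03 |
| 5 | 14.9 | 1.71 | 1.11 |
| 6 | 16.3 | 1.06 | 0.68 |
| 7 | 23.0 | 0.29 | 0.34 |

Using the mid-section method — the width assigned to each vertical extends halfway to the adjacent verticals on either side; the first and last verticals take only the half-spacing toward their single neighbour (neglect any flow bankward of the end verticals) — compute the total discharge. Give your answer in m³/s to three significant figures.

21.3 m³/s

w_1 = (3.5 − 1.3)/2 = 1.1 m; q_1 = 0.42 × 0.41 × 1.1 = 0.1894 m³/s
w_2 = (8.3 − 1.3)/2 = 3.5 m; q_2 = 0.75 × 0.95 × 3.5 = 2.494 m³/s
w_3 = (12.8 − 3.5)/2 = 4.65 m; q_3 = 0.94 × 1.42 × 4.65 = 6.207 m³/s
w_4 = (14.9 − 8.3)/2 = 3.3 m; q_4 = 1.03 × 1.72 × 3.3 = 5.846 m³/s
w_5 = (16.3 − 12.8)/2 = 1.75 m; q_5 = 1.11 × 1.71 × 1.75 = 3.322 m³/s
w_6 = (23.0 − 14.9)/2 = 4.05 m; q_6 = 0.68 × 1.06 × 4.05 = 2.919 m³/s
w_7 = (23.0 − 16.3)/2 = 3.35 m; q_7 = 0.34 × 0.29 × 3.35 = 0.3303 m³/s
Q = Σ qᵢ = 21.31 m³/s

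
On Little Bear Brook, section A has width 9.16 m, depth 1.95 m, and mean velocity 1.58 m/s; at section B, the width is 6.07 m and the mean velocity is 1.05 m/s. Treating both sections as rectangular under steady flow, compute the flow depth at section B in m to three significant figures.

4.43 m

Q = A₁V₁ = (9.16×1.95) × 1.58 = 28.22 m³/s
d₂ = Q/(b₂ V₂) = 28.22/(6.07×1.05) = 4.428 m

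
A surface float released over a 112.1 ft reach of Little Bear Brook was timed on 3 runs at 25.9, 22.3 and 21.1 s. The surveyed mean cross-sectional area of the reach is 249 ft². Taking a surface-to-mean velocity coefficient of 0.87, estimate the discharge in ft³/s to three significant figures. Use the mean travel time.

1050 ft³/s

t̄ = (25.9 + 22.3 + 21.1) / 3 = 23.1 s
v_surface = L / t̄ = 112.1 / 23.1 = 4.853 ft/s
v_mean = 0.87 × 4.853 = 4.222 ft/s
Q = A × v_mean = 249 × 4.222 = 1051 ft³/s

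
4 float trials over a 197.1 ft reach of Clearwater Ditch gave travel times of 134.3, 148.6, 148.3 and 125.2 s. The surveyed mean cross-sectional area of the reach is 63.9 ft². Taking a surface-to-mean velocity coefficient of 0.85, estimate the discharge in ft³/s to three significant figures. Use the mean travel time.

t̄ = (134.3 + 148.6 + 148.3 + 125.2) / 4 = 139.1 s
v_surface = L / t̄ = 197.1 / 139.1 = 1.417 ft/s
v_mean = 0.85 × 1.417 = 1.204 ft/s
Q = A × v_mean = 63.9 × 1.204 = 76.96 ft³/s

77.0 ft³/s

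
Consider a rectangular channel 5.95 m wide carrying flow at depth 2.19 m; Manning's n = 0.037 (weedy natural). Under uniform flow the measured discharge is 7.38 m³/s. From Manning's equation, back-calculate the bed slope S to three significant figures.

0.000322

A = b·y = 5.95 × 2.19 = 13.03 m²
P = b + 2y = 5.95 + 2×2.19 = 10.33 m
R = A/P = 13.03/10.33 = 1.261 m
S = (Q·n / (1·A·R^(2/3)))² = (7.38×0.037 / (1×13.03×1.167))² = 0.0003222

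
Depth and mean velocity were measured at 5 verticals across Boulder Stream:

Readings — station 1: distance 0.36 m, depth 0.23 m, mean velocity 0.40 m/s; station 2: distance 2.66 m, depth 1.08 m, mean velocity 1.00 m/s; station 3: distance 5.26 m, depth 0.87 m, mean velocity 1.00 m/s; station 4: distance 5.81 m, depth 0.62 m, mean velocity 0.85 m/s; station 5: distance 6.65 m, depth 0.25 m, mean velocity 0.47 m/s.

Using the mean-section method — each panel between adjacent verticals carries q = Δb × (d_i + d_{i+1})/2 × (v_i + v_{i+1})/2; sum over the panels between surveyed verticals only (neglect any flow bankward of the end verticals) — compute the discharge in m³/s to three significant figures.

Panel 1-2: Δb = 2.3 m, d̄ = (0.23+1.08)/2 = 0.655, v̄ = (0.40+1.00)/2 = 0.7 → q = 2.3×0.655×0.7 = 1.055 m³/s
Panel 2-3: Δb = 2.6 m, d̄ = (1.08+0.87)/2 = 0.975, v̄ = (1.00+1.00)/2 = 1 → q = 2.6×0.975×1 = 2.535 m³/s
Panel 3-4: Δb = 0.55 m, d̄ = (0.87+0.62)/2 = 0.745, v̄ = (1.00+0.85)/2 = 0.925 → q = 0.55×0.745×0.925 = 0.3790 m³/s
Panel 4-5: Δb = 0.84 m, d̄ = (0.62+0.25)/2 = 0.435, v̄ = (0.85+0.47)/2 = 0.66 → q = 0.84×0.435×0.66 = 0.2412 m³/s
Q = Σ q = 4.210 m³/s

4.21 m³/s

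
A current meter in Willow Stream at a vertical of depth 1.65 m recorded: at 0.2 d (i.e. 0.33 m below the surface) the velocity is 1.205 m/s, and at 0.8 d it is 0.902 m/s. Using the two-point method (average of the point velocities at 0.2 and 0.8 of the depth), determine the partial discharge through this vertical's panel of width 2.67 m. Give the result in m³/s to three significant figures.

v̄ = (1.205 + 0.902) / 2 = 1.054 m/s
q = v̄ × d × w = 1.054 × 1.65 × 2.67 = 4.641 m³/s

4.64 m³/s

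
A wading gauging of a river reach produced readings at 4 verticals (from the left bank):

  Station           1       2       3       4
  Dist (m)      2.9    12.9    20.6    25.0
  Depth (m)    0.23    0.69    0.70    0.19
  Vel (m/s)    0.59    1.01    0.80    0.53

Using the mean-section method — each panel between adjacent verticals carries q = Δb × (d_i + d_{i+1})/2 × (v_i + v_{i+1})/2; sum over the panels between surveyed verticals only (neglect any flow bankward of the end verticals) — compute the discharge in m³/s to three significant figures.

9.83 m³/s

Panel 1-2: Δb = 10 m, d̄ = (0.23+0.69)/2 = 0.46, v̄ = (0.59+1.01)/2 = 0.8 → q = 10×0.46×0.8 = 3.680 m³/s
Panel 2-3: Δb = 7.7 m, d̄ = (0.69+0.70)/2 = 0.695, v̄ = (1.01+0.80)/2 = 0.905 → q = 7.7×0.695×0.905 = 4.843 m³/s
Panel 3-4: Δb = 4.4 m, d̄ = (0.70+0.19)/2 = 0.445, v̄ = (0.80+0.53)/2 = 0.665 → q = 4.4×0.445×0.665 = 1.302 m³/s
Q = Σ q = 9.825 m³/s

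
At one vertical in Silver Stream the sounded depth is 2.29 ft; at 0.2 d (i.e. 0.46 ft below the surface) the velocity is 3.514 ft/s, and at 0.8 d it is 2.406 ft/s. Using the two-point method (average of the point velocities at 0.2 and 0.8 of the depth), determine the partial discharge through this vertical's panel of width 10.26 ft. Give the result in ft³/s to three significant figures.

69.5 ft³/s

v̄ = (3.514 + 2.406) / 2 = 2.960 ft/s
q = v̄ × d × w = 2.960 × 2.29 × 10.26 = 69.55 ft³/s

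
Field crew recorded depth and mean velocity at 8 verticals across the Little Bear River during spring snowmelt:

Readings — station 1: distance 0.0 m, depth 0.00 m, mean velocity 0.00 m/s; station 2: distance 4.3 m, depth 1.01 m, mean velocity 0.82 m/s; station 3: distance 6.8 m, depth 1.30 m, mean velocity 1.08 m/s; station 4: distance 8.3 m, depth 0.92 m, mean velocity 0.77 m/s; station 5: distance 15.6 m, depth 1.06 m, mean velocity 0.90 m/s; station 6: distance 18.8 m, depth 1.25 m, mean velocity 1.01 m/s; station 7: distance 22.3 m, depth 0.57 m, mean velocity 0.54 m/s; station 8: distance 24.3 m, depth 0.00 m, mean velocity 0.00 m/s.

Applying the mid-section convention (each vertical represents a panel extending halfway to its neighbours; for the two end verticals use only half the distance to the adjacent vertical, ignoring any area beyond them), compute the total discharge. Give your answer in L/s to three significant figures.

18800 L/s

w_2 = (6.8 − 0.0)/2 = 3.4 m; q_2 = 0.82 × 1.01 × 3.4 = 2.816 m³/s
w_3 = (8.3 − 4.3)/2 = 2 m; q_3 = 1.08 × 1.30 × 2 = 2.808 m³/s
w_4 = (15.6 − 6.8)/2 = 4.4 m; q_4 = 0.77 × 0.92 × 4.4 = 3.117 m³/s
w_5 = (18.8 − 8.3)/2 = 5.25 m; q_5 = 0.90 × 1.06 × 5.25 = 5.009 m³/s
w_6 = (22.3 − 15.6)/2 = 3.35 m; q_6 = 1.01 × 1.25 × 3.35 = 4.229 m³/s
w_7 = (24.3 − 18.8)/2 = 2.75 m; q_7 = 0.54 × 0.57 × 2.75 = 0.8465 m³/s
Stations 1, 8 contribute zero (depth or velocity is 0).
Q = Σ qᵢ = 18.83 m³/s
= 18.83 × 1000 = 18830 L/s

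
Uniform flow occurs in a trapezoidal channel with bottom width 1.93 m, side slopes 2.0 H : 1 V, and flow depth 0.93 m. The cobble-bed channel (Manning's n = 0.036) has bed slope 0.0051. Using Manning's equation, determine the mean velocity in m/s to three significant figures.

A = (b + z·y)·y = (1.93 + 2.0×0.93)×0.93 = 3.525 m²
P = b + 2y√(1+z²) = 1.93 + 2×0.93×√(1+2.0²) = 6.089 m
R = A/P = 3.525/6.089 = 0.5789 m
Q = (1/n)·A·R^(2/3)·S^(1/2) = (1/0.036) × 3.525 × 0.5789^(2/3) × 0.0051^(1/2) = 4.856 m³/s
V = Q/A = 4.856/3.525 = 1.378 m/s

1.38 m/s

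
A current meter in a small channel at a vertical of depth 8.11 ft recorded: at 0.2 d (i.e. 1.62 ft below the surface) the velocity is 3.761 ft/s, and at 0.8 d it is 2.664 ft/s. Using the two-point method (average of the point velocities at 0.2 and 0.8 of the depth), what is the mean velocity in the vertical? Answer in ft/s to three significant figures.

3.21 ft/s

v̄ = (3.761 + 2.664) / 2 = 3.213 ft/s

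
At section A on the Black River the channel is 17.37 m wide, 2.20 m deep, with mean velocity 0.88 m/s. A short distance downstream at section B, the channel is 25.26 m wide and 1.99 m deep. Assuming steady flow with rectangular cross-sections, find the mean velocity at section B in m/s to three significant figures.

0.669 m/s

Q = A₁V₁ = (17.37×2.20) × 0.88 = 33.63 m³/s
A₂ = 25.26 × 1.99 = 50.27 m²
V₂ = Q/A₂ = 33.63/50.27 = 0.6690 m/s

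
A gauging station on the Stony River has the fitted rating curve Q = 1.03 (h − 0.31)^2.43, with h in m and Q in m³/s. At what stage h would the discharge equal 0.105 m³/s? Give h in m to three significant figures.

0.701 m

h − h₀ = (Q/C)^(1/b) = (0.105/1.03)^(1/2.43) = 0.3908 m
h = 0.31 + 0.3908 = 0.7008 m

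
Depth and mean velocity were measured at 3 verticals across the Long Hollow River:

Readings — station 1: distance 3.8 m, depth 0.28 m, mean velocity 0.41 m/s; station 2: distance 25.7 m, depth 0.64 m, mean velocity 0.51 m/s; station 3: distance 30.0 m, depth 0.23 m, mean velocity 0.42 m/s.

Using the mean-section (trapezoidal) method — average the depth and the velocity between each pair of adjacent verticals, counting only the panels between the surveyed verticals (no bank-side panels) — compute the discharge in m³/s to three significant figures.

Panel 1-2: Δb = 21.9 m, d̄ = (0.28+0.64)/2 = 0.46, v̄ = (0.41+0.51)/2 = 0.46 → q = 21.9×0.46×0.46 = 4.634 m³/s
Panel 2-3: Δb = 4.3 m, d̄ = (0.64+0.23)/2 = 0.435, v̄ = (0.51+0.42)/2 = 0.465 → q = 4.3×0.435×0.465 = 0.8698 m³/s
Q = Σ q = 5.504 m³/s

5.50 m³/s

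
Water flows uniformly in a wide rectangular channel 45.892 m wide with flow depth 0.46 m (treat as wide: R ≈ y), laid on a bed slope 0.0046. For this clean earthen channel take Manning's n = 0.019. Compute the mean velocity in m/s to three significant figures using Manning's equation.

2.13 m/s

A = b·y = 45.892 × 0.46 = 21.11 m²
Wide channel: R ≈ y = 0.46 m
Q = (1/n)·A·R^(2/3)·S^(1/2) = (1/0.019) × 21.11 × 0.4600^(2/3) × 0.0046^(1/2) = 44.90 m³/s
V = Q/A = 44.90/21.11 = 2.127 m/s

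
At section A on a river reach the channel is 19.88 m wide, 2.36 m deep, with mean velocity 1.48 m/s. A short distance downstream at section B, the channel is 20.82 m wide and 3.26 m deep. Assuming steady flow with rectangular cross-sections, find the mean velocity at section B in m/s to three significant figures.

1.02 m/s

Q = A₁V₁ = (19.88×2.36) × 1.48 = 69.44 m³/s
A₂ = 20.82 × 3.26 = 67.87 m²
V₂ = Q/A₂ = 69.44/67.87 = 1.023 m/s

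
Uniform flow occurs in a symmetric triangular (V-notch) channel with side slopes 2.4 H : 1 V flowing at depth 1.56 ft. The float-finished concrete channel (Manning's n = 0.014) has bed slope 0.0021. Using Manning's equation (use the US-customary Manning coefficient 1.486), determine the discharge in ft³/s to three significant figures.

A = z·y² = 2.4×1.56² = 5.841 ft²
P = 2y√(1+z²) = 2×1.56×√(1+2.4²) = 8.112 ft
R = A/P = 5.841/8.112 = 0.7200 ft
Q = (1.486/n)·A·R^(2/3)·S^(1/2) = (1.486/0.014) × 5.841 × 0.7200^(2/3) × 0.0021^(1/2) = 22.82 ft³/s

22.8 ft³/s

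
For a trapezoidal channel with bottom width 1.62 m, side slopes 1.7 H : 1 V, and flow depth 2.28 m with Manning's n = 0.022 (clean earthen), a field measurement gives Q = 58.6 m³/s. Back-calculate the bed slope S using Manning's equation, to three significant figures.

A = (b + z·y)·y = (1.62 + 1.7×2.28)×2.28 = 12.53 m²
P = b + 2y√(1+z²) = 1.62 + 2×2.28×√(1+1.7²) = 10.61 m
R = A/P = 12.53/10.61 = 1.181 m
S = (Q·n / (1·A·R^(2/3)))² = (58.6×0.022 / (1×12.53×1.117))² = 0.008483

0.00848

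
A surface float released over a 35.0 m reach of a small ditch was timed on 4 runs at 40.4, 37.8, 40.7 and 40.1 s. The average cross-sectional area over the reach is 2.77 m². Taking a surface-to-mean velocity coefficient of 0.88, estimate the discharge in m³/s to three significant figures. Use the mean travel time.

t̄ = (40.4 + 37.8 + 40.7 + 40.1) / 4 = 39.75 s
v_surface = L / t̄ = 35.0 / 39.75 = 0.8805 m/s
v_mean = 0.88 × 0.8805 = 0.7748 m/s
Q = A × v_mean = 2.77 × 0.7748 = 2.146 m³/s

2.15 m³/s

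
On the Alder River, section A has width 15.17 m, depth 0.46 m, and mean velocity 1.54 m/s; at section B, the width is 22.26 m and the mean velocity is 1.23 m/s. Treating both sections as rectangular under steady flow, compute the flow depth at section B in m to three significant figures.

0.392 m

Q = A₁V₁ = (15.17×0.46) × 1.54 = 10.75 m³/s
d₂ = Q/(b₂ V₂) = 10.75/(22.26×1.23) = 0.3925 m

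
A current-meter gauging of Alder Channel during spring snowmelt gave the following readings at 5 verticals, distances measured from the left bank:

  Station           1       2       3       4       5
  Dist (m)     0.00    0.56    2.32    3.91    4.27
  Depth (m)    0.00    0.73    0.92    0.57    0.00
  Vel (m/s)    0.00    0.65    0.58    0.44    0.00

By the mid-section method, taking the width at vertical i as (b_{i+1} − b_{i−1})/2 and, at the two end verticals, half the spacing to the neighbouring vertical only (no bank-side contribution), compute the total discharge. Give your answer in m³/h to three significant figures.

6080 m³/h

w_2 = (2.32 − 0.00)/2 = 1.16 m; q_2 = 0.65 × 0.73 × 1.16 = 0.5504 m³/s
w_3 = (3.91 − 0.56)/2 = 1.675 m; q_3 = 0.58 × 0.92 × 1.675 = 0.8938 m³/s
w_4 = (4.27 − 2.32)/2 = 0.975 m; q_4 = 0.44 × 0.57 × 0.975 = 0.2445 m³/s
Stations 1, 5 contribute zero (depth or velocity is 0).
Q = Σ qᵢ = 1.689 m³/s
= 1.689 × 3600 = 6079 m³/h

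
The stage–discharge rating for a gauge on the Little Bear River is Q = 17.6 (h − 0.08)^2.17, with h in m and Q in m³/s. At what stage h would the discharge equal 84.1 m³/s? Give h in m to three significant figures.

2.14 m

h − h₀ = (Q/C)^(1/b) = (84.1/17.6)^(1/2.17) = 2.056 m
h = 0.08 + 2.056 = 2.136 m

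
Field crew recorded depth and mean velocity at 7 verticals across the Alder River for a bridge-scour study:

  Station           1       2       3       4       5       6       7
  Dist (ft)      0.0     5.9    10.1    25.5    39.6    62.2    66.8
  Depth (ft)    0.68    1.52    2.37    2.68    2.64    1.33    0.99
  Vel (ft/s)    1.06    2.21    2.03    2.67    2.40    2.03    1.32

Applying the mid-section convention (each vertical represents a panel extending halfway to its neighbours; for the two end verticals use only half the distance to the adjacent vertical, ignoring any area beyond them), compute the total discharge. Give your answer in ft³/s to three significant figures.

w_1 = (5.9 − 0.0)/2 = 2.95 ft; q_1 = 1.06 × 0.68 × 2.95 = 2.126 ft³/s
w_2 = (10.1 − 0.0)/2 = 5.05 ft; q_2 = 2.21 × 1.52 × 5.05 = 16.96 ft³/s
w_3 = (25.5 − 5.9)/2 = 9.8 ft; q_3 = 2.03 × 2.37 × 9.8 = 47.15 ft³/s
w_4 = (39.6 − 10.1)/2 = 14.75 ft; q_4 = 2.67 × 2.68 × 14.75 = 105.5 ft³/s
w_5 = (62.2 − 25.5)/2 = 18.35 ft; q_5 = 2.40 × 2.64 × 18.35 = 116.3 ft³/s
w_6 = (66.8 − 39.6)/2 = 13.6 ft; q_6 = 2.03 × 1.33 × 13.6 = 36.72 ft³/s
w_7 = (66.8 − 62.2)/2 = 2.3 ft; q_7 = 1.32 × 0.99 × 2.3 = 3.006 ft³/s
Q = Σ qᵢ = 327.8 ft³/s

328 ft³/s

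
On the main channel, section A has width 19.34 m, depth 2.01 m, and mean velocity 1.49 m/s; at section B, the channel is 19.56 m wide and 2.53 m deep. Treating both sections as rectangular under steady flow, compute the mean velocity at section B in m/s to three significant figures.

Q = A₁V₁ = (19.34×2.01) × 1.49 = 57.92 m³/s
A₂ = 19.56 × 2.53 = 49.49 m²
V₂ = Q/A₂ = 57.92/49.49 = 1.170 m/s

1.17 m/s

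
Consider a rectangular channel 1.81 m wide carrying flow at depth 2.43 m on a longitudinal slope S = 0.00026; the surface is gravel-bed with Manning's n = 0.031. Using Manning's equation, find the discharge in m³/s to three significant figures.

A = b·y = 1.81 × 2.43 = 4.398 m²
P = b + 2y = 1.81 + 2×2.43 = 6.670 m
R = A/P = 4.398/6.670 = 0.6594 m
Q = (1/n)·A·R^(2/3)·S^(1/2) = (1/0.031) × 4.398 × 0.6594^(2/3) × 0.00026^(1/2) = 1.733 m³/s

1.73 m³/s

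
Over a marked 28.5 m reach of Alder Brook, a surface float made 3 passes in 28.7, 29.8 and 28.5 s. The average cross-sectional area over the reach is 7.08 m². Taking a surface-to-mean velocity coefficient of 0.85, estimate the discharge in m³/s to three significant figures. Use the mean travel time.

t̄ = (28.7 + 29.8 + 28.5) / 3 = 29 s
v_surface = L / t̄ = 28.5 / 29 = 0.9828 m/s
v_mean = 0.85 × 0.9828 = 0.8353 m/s
Q = A × v_mean = 7.08 × 0.8353 = 5.914 m³/s

5.91 m³/s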